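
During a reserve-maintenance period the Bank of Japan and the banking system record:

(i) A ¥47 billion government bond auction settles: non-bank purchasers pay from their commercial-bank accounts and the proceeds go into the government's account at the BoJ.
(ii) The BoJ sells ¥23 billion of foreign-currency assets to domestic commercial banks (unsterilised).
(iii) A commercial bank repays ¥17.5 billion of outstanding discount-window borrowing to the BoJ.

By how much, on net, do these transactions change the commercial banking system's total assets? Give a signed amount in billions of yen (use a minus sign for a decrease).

Government account inflow ¥47 billion: bank balance sheets shrink → −¥47B.
FX sale ¥23 billion: just an asset swap on bank balance sheets → 0.
Discount-window repayment ¥17.5 billion: bank balance sheets shrink → −¥17.5B.
Net: −47 + 0 − 17.5 = -¥64.5 billion.

-¥64.5 billion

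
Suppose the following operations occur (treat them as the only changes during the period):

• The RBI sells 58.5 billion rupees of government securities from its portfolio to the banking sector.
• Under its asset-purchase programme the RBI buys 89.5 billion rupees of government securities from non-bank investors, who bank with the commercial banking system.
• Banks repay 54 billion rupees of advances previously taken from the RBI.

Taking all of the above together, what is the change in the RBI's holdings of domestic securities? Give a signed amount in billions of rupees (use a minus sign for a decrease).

OMO sale (to banks) 58.5 billion rupees: securities removed from the RBI's portfolio → −58.5B.
Asset purchase (from non-banks) 89.5 billion rupees: securities added to the RBI's portfolio → +89.5B.
Discount-window repayment 54 billion rupees: the RBI's securities portfolio is untouched → 0.
Net: −58.5 + 89.5 + 0 = +31 billion.

+31 billion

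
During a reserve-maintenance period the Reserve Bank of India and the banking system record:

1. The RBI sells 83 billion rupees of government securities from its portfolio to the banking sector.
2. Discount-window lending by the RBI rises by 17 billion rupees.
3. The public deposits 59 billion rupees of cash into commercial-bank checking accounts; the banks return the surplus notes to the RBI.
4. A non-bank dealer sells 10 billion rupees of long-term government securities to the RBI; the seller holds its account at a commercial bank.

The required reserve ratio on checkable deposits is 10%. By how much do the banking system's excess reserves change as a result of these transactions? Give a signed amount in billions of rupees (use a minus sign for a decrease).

-3.9 billion

OMO sale (to banks) 83 billion rupees: reserves −83B, deposits 0.
Discount-window loan 17 billion rupees: reserves +17B, deposits 0.
Currency deposit 59 billion rupees: reserves +59B, deposits +59B.
Asset purchase (from non-banks) 10 billion rupees: reserves +10B, deposits +10B.
Totals: Δreserves = +3B, Δdeposits = +69B.
Δrequired reserves = 10% × +69B = +6.9B.
Δexcess reserves = Δreserves − Δrequired = +3B − (+6.9B) = -3.9 billion.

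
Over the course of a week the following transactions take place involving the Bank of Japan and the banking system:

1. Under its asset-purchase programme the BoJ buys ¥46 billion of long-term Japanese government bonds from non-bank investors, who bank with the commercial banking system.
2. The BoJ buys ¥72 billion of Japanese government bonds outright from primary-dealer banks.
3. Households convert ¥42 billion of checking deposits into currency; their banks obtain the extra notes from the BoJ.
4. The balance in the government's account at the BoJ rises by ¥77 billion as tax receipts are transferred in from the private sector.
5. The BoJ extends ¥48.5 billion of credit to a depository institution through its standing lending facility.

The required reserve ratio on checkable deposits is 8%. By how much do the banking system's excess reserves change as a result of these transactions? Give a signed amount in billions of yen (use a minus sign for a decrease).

+¥53.34 billion

Asset purchase (from non-banks) ¥46 billion: reserves +¥46B, deposits +¥46B.
OMO purchase (from banks) ¥72 billion: reserves +¥72B, deposits 0.
Currency withdrawal ¥42 billion: reserves −¥42B, deposits −¥42B.
Government account inflow ¥77 billion: reserves −¥77B, deposits −¥77B.
Discount-window loan ¥48.5 billion: reserves +¥48.5B, deposits 0.
Totals: Δreserves = +¥47.5B, Δdeposits = −¥73B.
Δrequired reserves = 8% × −¥73B = −¥5.84B.
Δexcess reserves = Δreserves − Δrequired = +¥47.5B − (−¥5.84B) = +¥53.34 billion.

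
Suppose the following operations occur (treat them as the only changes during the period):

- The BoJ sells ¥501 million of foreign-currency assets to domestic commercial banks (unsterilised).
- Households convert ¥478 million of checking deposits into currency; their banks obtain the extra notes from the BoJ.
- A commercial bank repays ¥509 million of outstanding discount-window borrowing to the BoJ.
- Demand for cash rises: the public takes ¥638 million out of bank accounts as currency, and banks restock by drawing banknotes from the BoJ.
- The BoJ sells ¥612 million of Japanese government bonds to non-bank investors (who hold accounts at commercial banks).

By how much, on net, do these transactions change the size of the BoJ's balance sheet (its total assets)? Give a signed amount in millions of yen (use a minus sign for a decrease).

-¥1622 million

BoJ balance sheet:
  Assets:      Securities −¥612M, Loans to banks −¥509M, Foreign assets −¥501M
  Liabilities: Bank reserves −¥2738M, Currency in circulation +¥1116M
Change in total BoJ assets = -¥1622 million.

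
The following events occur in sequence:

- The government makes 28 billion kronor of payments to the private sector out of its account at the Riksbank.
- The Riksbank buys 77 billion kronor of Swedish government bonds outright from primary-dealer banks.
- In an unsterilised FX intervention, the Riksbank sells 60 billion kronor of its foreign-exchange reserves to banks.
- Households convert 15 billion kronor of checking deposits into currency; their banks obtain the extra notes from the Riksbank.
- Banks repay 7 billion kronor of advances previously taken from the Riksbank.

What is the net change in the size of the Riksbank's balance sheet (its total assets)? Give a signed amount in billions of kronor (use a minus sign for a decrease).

+10 billion

Riksbank balance sheet:
  Assets:      Securities +77B, Loans to banks −7B, Foreign assets −60B
  Liabilities: Bank reserves +23B, Currency in circulation +15B, Government deposits −28B
Change in total Riksbank assets = +10 billion.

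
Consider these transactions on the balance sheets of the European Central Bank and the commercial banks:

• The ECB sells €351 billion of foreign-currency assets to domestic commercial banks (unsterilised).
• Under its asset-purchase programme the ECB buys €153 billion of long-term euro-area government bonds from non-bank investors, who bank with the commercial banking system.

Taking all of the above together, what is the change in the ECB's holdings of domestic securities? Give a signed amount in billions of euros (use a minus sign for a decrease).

ECB balance sheet:
  Assets:      Securities +€153B, Foreign assets −€351B
  Liabilities: Bank reserves −€198B
So the change in the ECB's holdings of domestic securities is +€153 billion.

+€153 billion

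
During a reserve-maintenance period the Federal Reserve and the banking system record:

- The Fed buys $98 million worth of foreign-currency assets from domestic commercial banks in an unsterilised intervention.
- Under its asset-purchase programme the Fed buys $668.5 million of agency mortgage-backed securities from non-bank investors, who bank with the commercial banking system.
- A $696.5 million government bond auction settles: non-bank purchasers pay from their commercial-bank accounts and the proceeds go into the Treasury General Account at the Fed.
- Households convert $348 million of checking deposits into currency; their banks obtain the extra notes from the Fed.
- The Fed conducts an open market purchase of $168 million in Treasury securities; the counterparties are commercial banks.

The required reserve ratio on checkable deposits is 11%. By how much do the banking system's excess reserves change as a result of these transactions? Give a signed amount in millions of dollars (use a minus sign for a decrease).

-$68.64 million

FX purchase $98 million: reserves +$98M, deposits 0.
Asset purchase (from non-banks) $668.5 million: reserves +$668.5M, deposits +$668.5M.
Government account inflow $696.5 million: reserves −$696.5M, deposits −$696.5M.
Currency withdrawal $348 million: reserves −$348M, deposits −$348M.
OMO purchase (from banks) $168 million: reserves +$168M, deposits 0.
Totals: Δreserves = −$110M, Δdeposits = −$376M.
Δrequired reserves = 11% × −$376M = −$41.36M.
Δexcess reserves = Δreserves − Δrequired = −$110M − (−$41.36M) = -$68.64 million.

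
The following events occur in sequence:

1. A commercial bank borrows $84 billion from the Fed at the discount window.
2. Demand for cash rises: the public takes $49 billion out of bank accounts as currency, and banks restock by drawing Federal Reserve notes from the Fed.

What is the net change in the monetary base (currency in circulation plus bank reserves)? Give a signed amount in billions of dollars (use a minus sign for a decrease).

+$84 billion

Discount-window loan $84 billion: Fed balance sheet expands → +$84B.
Currency withdrawal $49 billion: just a shift between currency and reserves — both are base money → 0.
Net: 84 + 0 = +$84 billion.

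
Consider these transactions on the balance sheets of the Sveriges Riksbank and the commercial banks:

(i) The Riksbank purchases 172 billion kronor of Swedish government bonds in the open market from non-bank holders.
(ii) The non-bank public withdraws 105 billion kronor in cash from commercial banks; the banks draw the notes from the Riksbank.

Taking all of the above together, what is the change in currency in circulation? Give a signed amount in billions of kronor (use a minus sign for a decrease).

+105 billion

Riksbank balance sheet:
  Assets:      Securities +172B
  Liabilities: Bank reserves +67B, Currency in circulation +105B
Commercial banking system:
  Assets:      Reserves at CB +67B
  Liabilities: Checkable deposits +67B
So the change in currency in circulation is +105 billion.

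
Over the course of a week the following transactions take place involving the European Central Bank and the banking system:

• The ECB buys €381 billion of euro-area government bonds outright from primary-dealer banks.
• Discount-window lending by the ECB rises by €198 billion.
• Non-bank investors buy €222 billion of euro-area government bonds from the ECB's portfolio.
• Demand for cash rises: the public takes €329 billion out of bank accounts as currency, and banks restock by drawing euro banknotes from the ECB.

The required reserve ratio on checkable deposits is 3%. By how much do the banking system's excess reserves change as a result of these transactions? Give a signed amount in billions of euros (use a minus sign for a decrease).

OMO purchase (from banks) €381 billion: reserves +€381B, deposits 0.
Discount-window loan €198 billion: reserves +€198B, deposits 0.
Asset sale (to non-banks) €222 billion: reserves −€222B, deposits −€222B.
Currency withdrawal €329 billion: reserves −€329B, deposits −€329B.
Totals: Δreserves = +€28B, Δdeposits = −€551B.
Δrequired reserves = 3% × −€551B = −€16.53B.
Δexcess reserves = Δreserves − Δrequired = +€28B − (−€16.53B) = +€44.53 billion.

+€44.53 billion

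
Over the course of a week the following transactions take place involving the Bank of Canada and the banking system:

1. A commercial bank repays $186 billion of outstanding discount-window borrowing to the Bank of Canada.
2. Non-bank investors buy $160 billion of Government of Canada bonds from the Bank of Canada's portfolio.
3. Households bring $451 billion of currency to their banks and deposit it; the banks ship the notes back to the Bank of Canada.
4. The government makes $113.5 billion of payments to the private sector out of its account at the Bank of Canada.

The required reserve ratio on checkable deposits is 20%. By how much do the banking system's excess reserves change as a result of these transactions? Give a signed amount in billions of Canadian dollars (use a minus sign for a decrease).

Discount-window repayment $186 billion: reserves −$186B, deposits 0.
Asset sale (to non-banks) $160 billion: reserves −$160B, deposits −$160B.
Currency deposit $451 billion: reserves +$451B, deposits +$451B.
Government spending $113.5 billion: reserves +$113.5B, deposits +$113.5B.
Totals: Δreserves = +$218.5B, Δdeposits = +$404.5B.
Δrequired reserves = 20% × +$404.5B = +$80.9B.
Δexcess reserves = Δreserves − Δrequired = +$218.5B − (+$80.9B) = +$137.6 billion.

+$137.6 billion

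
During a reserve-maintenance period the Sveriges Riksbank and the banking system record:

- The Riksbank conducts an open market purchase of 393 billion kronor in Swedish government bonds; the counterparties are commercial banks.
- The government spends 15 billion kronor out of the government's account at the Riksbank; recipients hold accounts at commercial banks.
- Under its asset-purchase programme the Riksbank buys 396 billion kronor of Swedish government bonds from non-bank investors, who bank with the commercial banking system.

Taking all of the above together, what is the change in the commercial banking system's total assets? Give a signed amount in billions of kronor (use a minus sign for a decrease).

Riksbank balance sheet:
  Assets:      Securities +789B
  Liabilities: Bank reserves +804B, Government deposits −15B
Commercial banking system:
  Assets:      Reserves at CB +804B, Securities −393B
  Liabilities: Checkable deposits +411B
Change in total bank assets = +411 billion.

+411 billion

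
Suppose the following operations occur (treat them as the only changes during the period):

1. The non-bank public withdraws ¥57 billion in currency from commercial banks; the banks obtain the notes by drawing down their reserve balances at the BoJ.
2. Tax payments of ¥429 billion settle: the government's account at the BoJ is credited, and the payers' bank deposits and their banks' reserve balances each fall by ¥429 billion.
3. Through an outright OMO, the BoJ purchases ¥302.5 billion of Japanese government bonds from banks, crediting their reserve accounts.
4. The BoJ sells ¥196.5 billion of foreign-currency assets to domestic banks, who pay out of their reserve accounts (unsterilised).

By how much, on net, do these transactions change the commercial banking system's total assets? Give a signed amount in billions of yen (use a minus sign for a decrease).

-¥486 billion

BoJ balance sheet:
  Assets:      Securities +¥302.5B, Foreign assets −¥196.5B
  Liabilities: Bank reserves −¥380B, Currency in circulation +¥57B, Government deposits +¥429B
Commercial banking system:
  Assets:      Reserves at CB −¥380B, Securities −¥302.5B, Foreign assets +¥196.5B
  Liabilities: Checkable deposits −¥486B
Change in total bank assets = -¥486 billion.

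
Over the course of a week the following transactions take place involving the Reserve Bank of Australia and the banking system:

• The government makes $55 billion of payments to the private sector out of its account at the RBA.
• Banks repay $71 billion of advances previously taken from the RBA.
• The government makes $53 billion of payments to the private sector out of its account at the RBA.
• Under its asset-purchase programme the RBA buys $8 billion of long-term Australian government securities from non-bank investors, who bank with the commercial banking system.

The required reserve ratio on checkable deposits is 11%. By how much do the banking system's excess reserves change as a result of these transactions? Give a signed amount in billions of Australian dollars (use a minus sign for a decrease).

+$32.24 billion

Government spending $55 billion: reserves +$55B, deposits +$55B.
Discount-window repayment $71 billion: reserves −$71B, deposits 0.
Government spending $53 billion: reserves +$53B, deposits +$53B.
Asset purchase (from non-banks) $8 billion: reserves +$8B, deposits +$8B.
Totals: Δreserves = +$45B, Δdeposits = +$116B.
Δrequired reserves = 11% × +$116B = +$12.76B.
Δexcess reserves = Δreserves − Δrequired = +$45B − (+$12.76B) = +$32.24 billion.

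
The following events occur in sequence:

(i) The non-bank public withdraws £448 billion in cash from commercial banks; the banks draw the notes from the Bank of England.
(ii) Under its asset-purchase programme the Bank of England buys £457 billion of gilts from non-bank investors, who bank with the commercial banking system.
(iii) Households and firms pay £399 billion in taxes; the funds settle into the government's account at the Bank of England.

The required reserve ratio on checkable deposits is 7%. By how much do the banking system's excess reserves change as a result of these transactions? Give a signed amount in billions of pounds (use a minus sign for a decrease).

Currency withdrawal £448 billion: reserves −£448B, deposits −£448B.
Asset purchase (from non-banks) £457 billion: reserves +£457B, deposits +£457B.
Government account inflow £399 billion: reserves −£399B, deposits −£399B.
Totals: Δreserves = −£390B, Δdeposits = −£390B.
Δrequired reserves = 7% × −£390B = −£27.3B.
Δexcess reserves = Δreserves − Δrequired = −£390B − (−£27.3B) = -£362.7 billion.

-£362.7 billion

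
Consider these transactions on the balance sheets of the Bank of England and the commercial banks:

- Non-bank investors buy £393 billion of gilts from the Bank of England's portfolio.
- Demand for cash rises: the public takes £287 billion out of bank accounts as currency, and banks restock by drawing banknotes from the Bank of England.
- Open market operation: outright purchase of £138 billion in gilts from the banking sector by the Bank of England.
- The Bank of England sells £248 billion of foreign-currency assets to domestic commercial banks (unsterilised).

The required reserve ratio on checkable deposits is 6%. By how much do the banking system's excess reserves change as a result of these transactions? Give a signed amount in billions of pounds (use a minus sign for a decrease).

Asset sale (to non-banks) £393 billion: reserves −£393B, deposits −£393B.
Currency withdrawal £287 billion: reserves −£287B, deposits −£287B.
OMO purchase (from banks) £138 billion: reserves +£138B, deposits 0.
FX sale £248 billion: reserves −£248B, deposits 0.
Totals: Δreserves = −£790B, Δdeposits = −£680B.
Δrequired reserves = 6% × −£680B = −£40.8B.
Δexcess reserves = Δreserves − Δrequired = −£790B − (−£40.8B) = -£749.2 billion.

-£749.2 billion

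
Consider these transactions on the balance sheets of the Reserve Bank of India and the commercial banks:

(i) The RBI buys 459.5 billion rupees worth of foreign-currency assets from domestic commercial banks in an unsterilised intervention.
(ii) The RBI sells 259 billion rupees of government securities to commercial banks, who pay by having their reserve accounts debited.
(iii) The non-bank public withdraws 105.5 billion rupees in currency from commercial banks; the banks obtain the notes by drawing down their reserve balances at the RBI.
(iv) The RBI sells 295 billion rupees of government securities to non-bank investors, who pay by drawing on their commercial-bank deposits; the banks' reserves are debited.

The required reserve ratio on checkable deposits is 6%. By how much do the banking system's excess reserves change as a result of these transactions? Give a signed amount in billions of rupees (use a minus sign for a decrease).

-175.97 billion

FX purchase 459.5 billion rupees: reserves +459.5B, deposits 0.
OMO sale (to banks) 259 billion rupees: reserves −259B, deposits 0.
Currency withdrawal 105.5 billion rupees: reserves −105.5B, deposits −105.5B.
Asset sale (to non-banks) 295 billion rupees: reserves −295B, deposits −295B.
Totals: Δreserves = −200B, Δdeposits = −400.5B.
Δrequired reserves = 6% × −400.5B = −24.03B.
Δexcess reserves = Δreserves − Δrequired = −200B − (−24.03B) = -175.97 billion.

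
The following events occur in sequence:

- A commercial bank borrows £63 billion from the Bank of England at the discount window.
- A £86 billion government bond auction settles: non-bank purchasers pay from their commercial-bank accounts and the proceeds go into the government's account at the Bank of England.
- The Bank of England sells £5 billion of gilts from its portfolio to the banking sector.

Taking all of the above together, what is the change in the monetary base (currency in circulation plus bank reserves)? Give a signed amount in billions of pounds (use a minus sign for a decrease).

Bank of England balance sheet:
  Assets:      Securities −£5B, Loans to banks +£63B
  Liabilities: Bank reserves −£28B, Government deposits +£86B
Commercial banking system:
  Assets:      Reserves at CB −£28B, Securities +£5B
  Liabilities: Checkable deposits −£86B, Borrowings from CB +£63B
Monetary base = currency + reserves: 0 + (−£28B) = -£28 billion.

-£28 billion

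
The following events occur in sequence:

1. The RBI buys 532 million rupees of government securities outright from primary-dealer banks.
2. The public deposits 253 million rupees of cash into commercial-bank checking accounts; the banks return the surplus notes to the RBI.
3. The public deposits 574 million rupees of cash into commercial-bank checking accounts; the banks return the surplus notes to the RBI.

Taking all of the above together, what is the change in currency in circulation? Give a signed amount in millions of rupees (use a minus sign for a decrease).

-827 million

OMO purchase (from banks) 532 million rupees: no currency enters or leaves circulation → 0.
Currency deposit 253 million rupees: notes return to the central bank → −253M.
Currency deposit 574 million rupees: notes return to the central bank → −574M.
Net: 0 − 253 − 574 = -827 million.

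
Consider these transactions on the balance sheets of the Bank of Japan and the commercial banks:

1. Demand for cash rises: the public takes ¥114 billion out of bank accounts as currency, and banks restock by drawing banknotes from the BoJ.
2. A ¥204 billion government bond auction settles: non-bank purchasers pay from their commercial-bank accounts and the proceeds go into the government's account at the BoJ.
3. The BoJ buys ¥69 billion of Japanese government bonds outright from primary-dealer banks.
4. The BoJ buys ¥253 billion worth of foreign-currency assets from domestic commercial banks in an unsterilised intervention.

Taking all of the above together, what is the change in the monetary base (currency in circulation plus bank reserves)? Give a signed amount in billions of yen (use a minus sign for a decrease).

+¥118 billion

Currency withdrawal ¥114 billion: just a shift between currency and reserves — both are base money → 0.
Government account inflow ¥204 billion: reserves shift to a non-base liability → −¥204B.
OMO purchase (from banks) ¥69 billion: BoJ balance sheet expands → +¥69B.
FX purchase ¥253 billion: BoJ balance sheet expands → +¥253B.
Net: 0 − 204 + 69 + 253 = +¥118 billion.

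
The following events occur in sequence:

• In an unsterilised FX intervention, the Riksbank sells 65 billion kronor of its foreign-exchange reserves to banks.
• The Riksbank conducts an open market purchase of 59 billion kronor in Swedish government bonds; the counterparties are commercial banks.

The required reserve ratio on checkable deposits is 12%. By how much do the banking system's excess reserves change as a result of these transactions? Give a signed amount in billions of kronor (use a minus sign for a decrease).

FX sale 65 billion kronor: reserves −65B, deposits 0.
OMO purchase (from banks) 59 billion kronor: reserves +59B, deposits 0.
Totals: Δreserves = −6B, Δdeposits = 0.
Δrequired reserves = 12% × 0 = 0.
Δexcess reserves = Δreserves − Δrequired = −6B − (0) = -6 billion.

-6 billion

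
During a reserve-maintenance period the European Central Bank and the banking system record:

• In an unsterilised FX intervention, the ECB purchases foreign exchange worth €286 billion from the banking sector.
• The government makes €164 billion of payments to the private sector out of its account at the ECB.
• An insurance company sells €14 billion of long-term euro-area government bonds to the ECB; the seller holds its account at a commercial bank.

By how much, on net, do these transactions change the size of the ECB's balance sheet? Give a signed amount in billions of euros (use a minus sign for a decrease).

ECB balance sheet:
  Assets:      Securities +€14B, Foreign assets +€286B
  Liabilities: Bank reserves +€464B, Government deposits −€164B
Change in total ECB assets = +€300 billion.

+€300 billion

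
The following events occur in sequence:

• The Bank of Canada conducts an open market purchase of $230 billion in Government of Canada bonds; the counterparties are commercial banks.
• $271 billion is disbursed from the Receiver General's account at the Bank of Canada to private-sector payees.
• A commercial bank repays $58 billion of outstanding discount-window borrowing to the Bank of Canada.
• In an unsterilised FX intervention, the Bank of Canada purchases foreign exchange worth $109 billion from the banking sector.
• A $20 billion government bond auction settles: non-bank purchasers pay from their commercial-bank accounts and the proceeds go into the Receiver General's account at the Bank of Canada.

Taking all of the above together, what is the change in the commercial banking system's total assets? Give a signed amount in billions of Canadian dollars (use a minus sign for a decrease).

OMO purchase (from banks) $230 billion: just an asset swap on bank balance sheets → 0.
Government spending $271 billion: bank balance sheets expand → +$271B.
Discount-window repayment $58 billion: bank balance sheets shrink → −$58B.
FX purchase $109 billion: just an asset swap on bank balance sheets → 0.
Government account inflow $20 billion: bank balance sheets shrink → −$20B.
Net: 0 + 271 − 58 + 0 − 20 = +$193 billion.

+$193 billion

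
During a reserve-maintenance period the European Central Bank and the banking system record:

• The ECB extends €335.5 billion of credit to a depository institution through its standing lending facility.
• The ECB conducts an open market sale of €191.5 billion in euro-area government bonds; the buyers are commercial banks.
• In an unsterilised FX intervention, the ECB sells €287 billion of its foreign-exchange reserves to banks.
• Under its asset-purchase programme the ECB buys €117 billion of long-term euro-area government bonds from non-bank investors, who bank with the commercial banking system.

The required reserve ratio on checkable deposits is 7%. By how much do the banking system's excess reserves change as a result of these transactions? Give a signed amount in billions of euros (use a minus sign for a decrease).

-€34.19 billion

Discount-window loan €335.5 billion: reserves +€335.5B, deposits 0.
OMO sale (to banks) €191.5 billion: reserves −€191.5B, deposits 0.
FX sale €287 billion: reserves −€287B, deposits 0.
Asset purchase (from non-banks) €117 billion: reserves +€117B, deposits +€117B.
Totals: Δreserves = −€26B, Δdeposits = +€117B.
Δrequired reserves = 7% × +€117B = +€8.19B.
Δexcess reserves = Δreserves − Δrequired = −€26B − (+€8.19B) = -€34.19 billion.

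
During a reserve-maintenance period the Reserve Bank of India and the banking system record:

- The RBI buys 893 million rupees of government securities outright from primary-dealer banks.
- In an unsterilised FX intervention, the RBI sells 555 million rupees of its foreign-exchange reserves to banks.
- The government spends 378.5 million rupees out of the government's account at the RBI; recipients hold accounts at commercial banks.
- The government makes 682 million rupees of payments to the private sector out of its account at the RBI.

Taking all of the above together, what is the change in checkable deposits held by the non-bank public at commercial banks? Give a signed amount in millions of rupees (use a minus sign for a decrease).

+1060.5 million

RBI balance sheet:
  Assets:      Securities +893M, Foreign assets −555M
  Liabilities: Bank reserves +1398.5M, Government deposits −1060.5M
Commercial banking system:
  Assets:      Reserves at CB +1398.5M, Securities −893M, Foreign assets +555M
  Liabilities: Checkable deposits +1060.5M
So the change in checkable deposits held by the non-bank public at commercial banks is +1060.5 million.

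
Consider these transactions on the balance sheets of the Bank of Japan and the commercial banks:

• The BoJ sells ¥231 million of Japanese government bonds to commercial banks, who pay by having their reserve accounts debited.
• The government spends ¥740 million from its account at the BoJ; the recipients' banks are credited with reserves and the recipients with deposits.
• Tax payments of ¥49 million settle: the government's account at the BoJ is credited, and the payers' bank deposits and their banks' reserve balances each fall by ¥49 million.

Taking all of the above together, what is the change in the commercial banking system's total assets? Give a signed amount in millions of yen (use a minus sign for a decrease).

+¥691 million

BoJ balance sheet:
  Assets:      Securities −¥231M
  Liabilities: Bank reserves +¥460M, Government deposits −¥691M
Commercial banking system:
  Assets:      Reserves at CB +¥460M, Securities +¥231M
  Liabilities: Checkable deposits +¥691M
Change in total bank assets = +¥691 million.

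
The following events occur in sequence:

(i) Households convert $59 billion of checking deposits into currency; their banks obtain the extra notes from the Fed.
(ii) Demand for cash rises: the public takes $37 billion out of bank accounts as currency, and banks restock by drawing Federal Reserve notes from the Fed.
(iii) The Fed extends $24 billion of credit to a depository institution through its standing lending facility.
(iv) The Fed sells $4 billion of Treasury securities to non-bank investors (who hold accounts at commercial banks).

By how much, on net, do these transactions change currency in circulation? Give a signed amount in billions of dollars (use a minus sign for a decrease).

Fed balance sheet:
  Assets:      Securities −$4B, Loans to banks +$24B
  Liabilities: Bank reserves −$76B, Currency in circulation +$96B
So the change in currency in circulation is +$96 billion.

+$96 billion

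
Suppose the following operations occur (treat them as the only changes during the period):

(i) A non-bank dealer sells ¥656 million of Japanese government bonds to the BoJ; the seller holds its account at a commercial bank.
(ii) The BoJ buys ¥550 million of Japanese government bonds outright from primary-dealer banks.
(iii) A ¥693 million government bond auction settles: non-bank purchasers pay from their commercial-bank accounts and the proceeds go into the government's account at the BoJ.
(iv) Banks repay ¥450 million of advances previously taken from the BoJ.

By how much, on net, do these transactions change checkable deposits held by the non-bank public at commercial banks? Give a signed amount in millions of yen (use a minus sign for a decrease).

Asset purchase (from non-banks) ¥656 million: non-bank counterparties' bank balances rise → +¥656M.
OMO purchase (from banks) ¥550 million: the counterparty is a bank, so public deposits are unchanged → 0.
Government account inflow ¥693 million: non-bank counterparties' bank balances fall → −¥693M.
Discount-window repayment ¥450 million: the counterparty is a bank, so public deposits are unchanged → 0.
Net: 656 + 0 − 693 + 0 = -¥37 million.

-¥37 million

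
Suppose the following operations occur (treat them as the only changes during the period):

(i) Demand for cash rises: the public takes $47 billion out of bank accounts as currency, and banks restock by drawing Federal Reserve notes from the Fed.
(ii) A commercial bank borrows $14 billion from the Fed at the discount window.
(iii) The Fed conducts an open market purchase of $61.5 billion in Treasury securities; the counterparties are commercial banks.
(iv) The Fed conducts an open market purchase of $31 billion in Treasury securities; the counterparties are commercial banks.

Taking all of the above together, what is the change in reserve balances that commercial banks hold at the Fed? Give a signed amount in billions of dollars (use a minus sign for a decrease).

+$59.5 billion

Fed balance sheet:
  Assets:      Securities +$92.5B, Loans to banks +$14B
  Liabilities: Bank reserves +$59.5B, Currency in circulation +$47B
Commercial banking system:
  Assets:      Reserves at CB +$59.5B, Securities −$92.5B
  Liabilities: Checkable deposits −$47B, Borrowings from CB +$14B
So the change in reserve balances that commercial banks hold at the Fed is +$59.5 billion.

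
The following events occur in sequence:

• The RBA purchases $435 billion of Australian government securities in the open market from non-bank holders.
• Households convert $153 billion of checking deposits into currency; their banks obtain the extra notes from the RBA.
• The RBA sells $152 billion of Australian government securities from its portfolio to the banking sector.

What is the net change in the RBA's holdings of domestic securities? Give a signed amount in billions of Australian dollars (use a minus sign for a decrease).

Asset purchase (from non-banks) $435 billion: securities added to the RBA's portfolio → +$435B.
Currency withdrawal $153 billion: the RBA's securities portfolio is untouched → 0.
OMO sale (to banks) $152 billion: securities removed from the RBA's portfolio → −$152B.
Net: 435 + 0 − 152 = +$283 billion.

+$283 billion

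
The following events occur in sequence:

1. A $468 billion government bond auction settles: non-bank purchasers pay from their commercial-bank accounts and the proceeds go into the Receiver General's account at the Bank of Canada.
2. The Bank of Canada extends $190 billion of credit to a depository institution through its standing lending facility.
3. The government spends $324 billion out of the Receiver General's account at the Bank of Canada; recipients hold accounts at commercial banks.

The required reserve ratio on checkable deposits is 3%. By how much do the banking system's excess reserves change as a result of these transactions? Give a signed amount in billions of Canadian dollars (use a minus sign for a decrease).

Government account inflow $468 billion: reserves −$468B, deposits −$468B.
Discount-window loan $190 billion: reserves +$190B, deposits 0.
Government spending $324 billion: reserves +$324B, deposits +$324B.
Totals: Δreserves = +$46B, Δdeposits = −$144B.
Δrequired reserves = 3% × −$144B = −$4.32B.
Δexcess reserves = Δreserves − Δrequired = +$46B − (−$4.32B) = +$50.32 billion.

+$50.32 billion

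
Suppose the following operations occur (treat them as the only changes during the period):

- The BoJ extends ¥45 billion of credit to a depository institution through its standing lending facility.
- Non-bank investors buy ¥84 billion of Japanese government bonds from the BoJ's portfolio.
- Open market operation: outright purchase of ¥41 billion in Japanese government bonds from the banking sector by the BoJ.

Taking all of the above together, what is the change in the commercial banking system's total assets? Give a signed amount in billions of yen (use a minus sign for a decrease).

Discount-window loan ¥45 billion: bank balance sheets expand → +¥45B.
Asset sale (to non-banks) ¥84 billion: bank balance sheets shrink → −¥84B.
OMO purchase (from banks) ¥41 billion: just an asset swap on bank balance sheets → 0.
Net: 45 − 84 + 0 = -¥39 billion.

-¥39 billion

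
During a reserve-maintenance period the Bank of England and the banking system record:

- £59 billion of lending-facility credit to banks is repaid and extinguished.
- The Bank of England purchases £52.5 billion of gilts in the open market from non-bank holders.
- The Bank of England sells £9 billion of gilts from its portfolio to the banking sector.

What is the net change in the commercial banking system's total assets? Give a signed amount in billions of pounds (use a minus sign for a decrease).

-£6.5 billion

Discount-window repayment £59 billion: bank balance sheets shrink → −£59B.
Asset purchase (from non-banks) £52.5 billion: bank balance sheets expand → +£52.5B.
OMO sale (to banks) £9 billion: just an asset swap on bank balance sheets → 0.
Net: −59 + 52.5 + 0 = -£6.5 billion.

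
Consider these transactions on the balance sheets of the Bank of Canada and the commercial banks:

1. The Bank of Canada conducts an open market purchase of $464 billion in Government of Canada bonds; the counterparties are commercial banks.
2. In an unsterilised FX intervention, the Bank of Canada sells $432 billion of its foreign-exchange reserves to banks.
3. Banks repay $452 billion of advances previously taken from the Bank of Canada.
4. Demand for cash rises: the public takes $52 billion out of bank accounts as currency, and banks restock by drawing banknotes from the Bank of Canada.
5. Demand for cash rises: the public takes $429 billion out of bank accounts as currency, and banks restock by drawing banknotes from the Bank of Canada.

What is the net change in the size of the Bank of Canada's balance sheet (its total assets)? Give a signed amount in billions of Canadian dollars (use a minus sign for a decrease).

-$420 billion

Bank of Canada balance sheet:
  Assets:      Securities +$464B, Loans to banks −$452B, Foreign assets −$432B
  Liabilities: Bank reserves −$901B, Currency in circulation +$481B
Commercial banking system:
  Assets:      Reserves at CB −$901B, Securities −$464B, Foreign assets +$432B
  Liabilities: Checkable deposits −$481B, Borrowings from CB −$452B
Change in total Bank of Canada assets = -$420 billion.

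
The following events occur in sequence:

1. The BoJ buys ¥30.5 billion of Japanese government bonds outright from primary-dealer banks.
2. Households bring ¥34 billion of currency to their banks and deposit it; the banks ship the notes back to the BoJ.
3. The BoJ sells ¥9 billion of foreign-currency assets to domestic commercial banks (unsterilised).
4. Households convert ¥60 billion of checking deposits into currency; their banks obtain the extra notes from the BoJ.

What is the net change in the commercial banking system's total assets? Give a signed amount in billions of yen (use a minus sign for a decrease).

-¥26 billion

BoJ balance sheet:
  Assets:      Securities +¥30.5B, Foreign assets −¥9B
  Liabilities: Bank reserves −¥4.5B, Currency in circulation +¥26B
Commercial banking system:
  Assets:      Reserves at CB −¥4.5B, Securities −¥30.5B, Foreign assets +¥9B
  Liabilities: Checkable deposits −¥26B
Change in total bank assets = -¥26 billion.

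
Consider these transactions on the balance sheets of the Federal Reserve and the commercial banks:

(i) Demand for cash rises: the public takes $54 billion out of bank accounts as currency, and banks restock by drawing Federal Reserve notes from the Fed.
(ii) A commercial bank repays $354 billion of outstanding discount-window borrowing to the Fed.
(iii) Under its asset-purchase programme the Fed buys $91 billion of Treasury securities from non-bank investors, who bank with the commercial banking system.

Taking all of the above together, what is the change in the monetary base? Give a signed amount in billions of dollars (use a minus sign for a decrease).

-$263 billion

Currency withdrawal $54 billion: just a shift between currency and reserves — both are base money → 0.
Discount-window repayment $354 billion: Fed balance sheet contracts → −$354B.
Asset purchase (from non-banks) $91 billion: Fed balance sheet expands → +$91B.
Net: 0 − 354 + 91 = -$263 billion.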